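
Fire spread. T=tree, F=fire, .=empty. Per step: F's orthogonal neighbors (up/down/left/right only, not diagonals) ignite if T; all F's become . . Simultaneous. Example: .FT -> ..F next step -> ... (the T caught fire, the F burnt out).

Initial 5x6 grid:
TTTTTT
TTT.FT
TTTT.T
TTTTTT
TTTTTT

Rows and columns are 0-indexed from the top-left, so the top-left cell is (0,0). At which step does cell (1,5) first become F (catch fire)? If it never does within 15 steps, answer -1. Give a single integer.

Step 1: cell (1,5)='F' (+2 fires, +1 burnt)
  -> target ignites at step 1
Step 2: cell (1,5)='.' (+3 fires, +2 burnt)
Step 3: cell (1,5)='.' (+2 fires, +3 burnt)
Step 4: cell (1,5)='.' (+4 fires, +2 burnt)
Step 5: cell (1,5)='.' (+5 fires, +4 burnt)
Step 6: cell (1,5)='.' (+5 fires, +5 burnt)
Step 7: cell (1,5)='.' (+3 fires, +5 burnt)
Step 8: cell (1,5)='.' (+2 fires, +3 burnt)
Step 9: cell (1,5)='.' (+1 fires, +2 burnt)
Step 10: cell (1,5)='.' (+0 fires, +1 burnt)
  fire out at step 10

1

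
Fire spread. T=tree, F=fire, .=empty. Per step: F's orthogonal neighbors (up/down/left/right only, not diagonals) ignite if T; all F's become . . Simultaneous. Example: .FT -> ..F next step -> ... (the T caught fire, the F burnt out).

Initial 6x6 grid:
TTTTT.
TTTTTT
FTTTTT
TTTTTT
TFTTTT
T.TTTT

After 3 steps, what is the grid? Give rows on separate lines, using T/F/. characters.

Step 1: 6 trees catch fire, 2 burn out
  TTTTT.
  FTTTTT
  .FTTTT
  FFTTTT
  F.FTTT
  T.TTTT
Step 2: 7 trees catch fire, 6 burn out
  FTTTT.
  .FTTTT
  ..FTTT
  ..FTTT
  ...FTT
  F.FTTT
Step 3: 6 trees catch fire, 7 burn out
  .FTTT.
  ..FTTT
  ...FTT
  ...FTT
  ....FT
  ...FTT

.FTTT.
..FTTT
...FTT
...FTT
....FT
...FTT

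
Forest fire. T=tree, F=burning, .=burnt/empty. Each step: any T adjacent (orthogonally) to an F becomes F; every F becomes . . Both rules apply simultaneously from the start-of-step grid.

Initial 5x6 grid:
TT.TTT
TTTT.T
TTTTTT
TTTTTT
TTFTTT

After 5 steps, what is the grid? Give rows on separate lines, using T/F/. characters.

Step 1: 3 trees catch fire, 1 burn out
  TT.TTT
  TTTT.T
  TTTTTT
  TTFTTT
  TF.FTT
Step 2: 5 trees catch fire, 3 burn out
  TT.TTT
  TTTT.T
  TTFTTT
  TF.FTT
  F...FT
Step 3: 6 trees catch fire, 5 burn out
  TT.TTT
  TTFT.T
  TF.FTT
  F...FT
  .....F
Step 4: 5 trees catch fire, 6 burn out
  TT.TTT
  TF.F.T
  F...FT
  .....F
  ......
Step 5: 4 trees catch fire, 5 burn out
  TF.FTT
  F....T
  .....F
  ......
  ......

TF.FTT
F....T
.....F
......
......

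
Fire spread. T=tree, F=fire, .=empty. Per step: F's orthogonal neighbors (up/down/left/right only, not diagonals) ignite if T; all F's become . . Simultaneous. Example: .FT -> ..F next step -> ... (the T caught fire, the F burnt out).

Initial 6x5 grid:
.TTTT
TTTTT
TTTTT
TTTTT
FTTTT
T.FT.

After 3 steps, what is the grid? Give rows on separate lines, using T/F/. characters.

Step 1: 5 trees catch fire, 2 burn out
  .TTTT
  TTTTT
  TTTTT
  FTTTT
  .FFTT
  F..F.
Step 2: 4 trees catch fire, 5 burn out
  .TTTT
  TTTTT
  FTTTT
  .FFTT
  ...FT
  .....
Step 3: 5 trees catch fire, 4 burn out
  .TTTT
  FTTTT
  .FFTT
  ...FT
  ....F
  .....

.TTTT
FTTTT
.FFTT
...FT
....F
.....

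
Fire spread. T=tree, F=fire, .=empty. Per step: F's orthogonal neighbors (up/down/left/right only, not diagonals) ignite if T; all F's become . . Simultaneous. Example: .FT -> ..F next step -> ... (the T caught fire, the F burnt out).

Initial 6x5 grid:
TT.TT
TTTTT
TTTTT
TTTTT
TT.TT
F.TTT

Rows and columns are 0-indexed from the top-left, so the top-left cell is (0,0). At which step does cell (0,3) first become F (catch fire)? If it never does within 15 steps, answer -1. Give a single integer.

Step 1: cell (0,3)='T' (+1 fires, +1 burnt)
Step 2: cell (0,3)='T' (+2 fires, +1 burnt)
Step 3: cell (0,3)='T' (+2 fires, +2 burnt)
Step 4: cell (0,3)='T' (+3 fires, +2 burnt)
Step 5: cell (0,3)='T' (+4 fires, +3 burnt)
Step 6: cell (0,3)='T' (+5 fires, +4 burnt)
Step 7: cell (0,3)='T' (+4 fires, +5 burnt)
Step 8: cell (0,3)='F' (+4 fires, +4 burnt)
  -> target ignites at step 8
Step 9: cell (0,3)='.' (+1 fires, +4 burnt)
Step 10: cell (0,3)='.' (+0 fires, +1 burnt)
  fire out at step 10

8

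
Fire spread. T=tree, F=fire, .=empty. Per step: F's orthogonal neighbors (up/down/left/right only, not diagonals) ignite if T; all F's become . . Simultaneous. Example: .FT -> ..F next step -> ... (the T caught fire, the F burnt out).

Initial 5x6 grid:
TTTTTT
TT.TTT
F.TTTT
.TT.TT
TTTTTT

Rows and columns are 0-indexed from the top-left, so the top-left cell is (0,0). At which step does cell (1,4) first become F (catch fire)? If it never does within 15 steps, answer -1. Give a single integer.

Step 1: cell (1,4)='T' (+1 fires, +1 burnt)
Step 2: cell (1,4)='T' (+2 fires, +1 burnt)
Step 3: cell (1,4)='T' (+1 fires, +2 burnt)
Step 4: cell (1,4)='T' (+1 fires, +1 burnt)
Step 5: cell (1,4)='T' (+1 fires, +1 burnt)
Step 6: cell (1,4)='T' (+2 fires, +1 burnt)
Step 7: cell (1,4)='F' (+3 fires, +2 burnt)
  -> target ignites at step 7
Step 8: cell (1,4)='.' (+3 fires, +3 burnt)
Step 9: cell (1,4)='.' (+3 fires, +3 burnt)
Step 10: cell (1,4)='.' (+4 fires, +3 burnt)
Step 11: cell (1,4)='.' (+3 fires, +4 burnt)
Step 12: cell (1,4)='.' (+1 fires, +3 burnt)
Step 13: cell (1,4)='.' (+0 fires, +1 burnt)
  fire out at step 13

7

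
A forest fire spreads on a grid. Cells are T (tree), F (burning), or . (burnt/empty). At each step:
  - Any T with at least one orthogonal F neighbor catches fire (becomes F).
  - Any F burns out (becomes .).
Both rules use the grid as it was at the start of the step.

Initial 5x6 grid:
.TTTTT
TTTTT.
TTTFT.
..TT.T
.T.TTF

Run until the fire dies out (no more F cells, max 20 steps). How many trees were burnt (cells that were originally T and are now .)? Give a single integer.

Answer: 19

Derivation:
Step 1: +6 fires, +2 burnt (F count now 6)
Step 2: +6 fires, +6 burnt (F count now 6)
Step 3: +4 fires, +6 burnt (F count now 4)
Step 4: +3 fires, +4 burnt (F count now 3)
Step 5: +0 fires, +3 burnt (F count now 0)
Fire out after step 5
Initially T: 20, now '.': 29
Total burnt (originally-T cells now '.'): 19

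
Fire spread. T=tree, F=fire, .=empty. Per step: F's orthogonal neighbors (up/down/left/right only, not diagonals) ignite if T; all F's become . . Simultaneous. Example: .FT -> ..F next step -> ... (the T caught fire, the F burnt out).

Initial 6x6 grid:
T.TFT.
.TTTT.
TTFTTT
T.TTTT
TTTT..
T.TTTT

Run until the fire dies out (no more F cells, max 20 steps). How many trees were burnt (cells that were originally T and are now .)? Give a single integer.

Answer: 25

Derivation:
Step 1: +7 fires, +2 burnt (F count now 7)
Step 2: +6 fires, +7 burnt (F count now 6)
Step 3: +6 fires, +6 burnt (F count now 6)
Step 4: +3 fires, +6 burnt (F count now 3)
Step 5: +2 fires, +3 burnt (F count now 2)
Step 6: +1 fires, +2 burnt (F count now 1)
Step 7: +0 fires, +1 burnt (F count now 0)
Fire out after step 7
Initially T: 26, now '.': 35
Total burnt (originally-T cells now '.'): 25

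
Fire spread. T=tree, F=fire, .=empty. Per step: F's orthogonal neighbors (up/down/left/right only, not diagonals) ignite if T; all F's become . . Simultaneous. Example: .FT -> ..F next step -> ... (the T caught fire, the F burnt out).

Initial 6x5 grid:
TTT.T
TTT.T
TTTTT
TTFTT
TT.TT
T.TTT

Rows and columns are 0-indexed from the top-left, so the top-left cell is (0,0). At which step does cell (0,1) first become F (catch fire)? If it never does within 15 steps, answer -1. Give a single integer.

Step 1: cell (0,1)='T' (+3 fires, +1 burnt)
Step 2: cell (0,1)='T' (+7 fires, +3 burnt)
Step 3: cell (0,1)='T' (+7 fires, +7 burnt)
Step 4: cell (0,1)='F' (+6 fires, +7 burnt)
  -> target ignites at step 4
Step 5: cell (0,1)='.' (+2 fires, +6 burnt)
Step 6: cell (0,1)='.' (+0 fires, +2 burnt)
  fire out at step 6

4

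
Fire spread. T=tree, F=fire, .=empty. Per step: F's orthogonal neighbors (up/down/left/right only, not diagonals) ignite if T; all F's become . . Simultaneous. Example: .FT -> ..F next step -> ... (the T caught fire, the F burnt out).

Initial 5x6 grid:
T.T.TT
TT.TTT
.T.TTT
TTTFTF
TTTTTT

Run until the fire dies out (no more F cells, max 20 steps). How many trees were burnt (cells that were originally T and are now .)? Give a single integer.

Step 1: +6 fires, +2 burnt (F count now 6)
Step 2: +6 fires, +6 burnt (F count now 6)
Step 3: +5 fires, +6 burnt (F count now 5)
Step 4: +3 fires, +5 burnt (F count now 3)
Step 5: +1 fires, +3 burnt (F count now 1)
Step 6: +1 fires, +1 burnt (F count now 1)
Step 7: +0 fires, +1 burnt (F count now 0)
Fire out after step 7
Initially T: 23, now '.': 29
Total burnt (originally-T cells now '.'): 22

Answer: 22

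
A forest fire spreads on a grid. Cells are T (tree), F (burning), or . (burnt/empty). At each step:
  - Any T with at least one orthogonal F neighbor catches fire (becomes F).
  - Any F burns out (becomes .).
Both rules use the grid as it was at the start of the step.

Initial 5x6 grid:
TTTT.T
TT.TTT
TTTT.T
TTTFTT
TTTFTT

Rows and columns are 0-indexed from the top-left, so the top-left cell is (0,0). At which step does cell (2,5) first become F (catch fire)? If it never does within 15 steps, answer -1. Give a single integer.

Step 1: cell (2,5)='T' (+5 fires, +2 burnt)
Step 2: cell (2,5)='T' (+6 fires, +5 burnt)
Step 3: cell (2,5)='F' (+6 fires, +6 burnt)
  -> target ignites at step 3
Step 4: cell (2,5)='.' (+4 fires, +6 burnt)
Step 5: cell (2,5)='.' (+3 fires, +4 burnt)
Step 6: cell (2,5)='.' (+1 fires, +3 burnt)
Step 7: cell (2,5)='.' (+0 fires, +1 burnt)
  fire out at step 7

3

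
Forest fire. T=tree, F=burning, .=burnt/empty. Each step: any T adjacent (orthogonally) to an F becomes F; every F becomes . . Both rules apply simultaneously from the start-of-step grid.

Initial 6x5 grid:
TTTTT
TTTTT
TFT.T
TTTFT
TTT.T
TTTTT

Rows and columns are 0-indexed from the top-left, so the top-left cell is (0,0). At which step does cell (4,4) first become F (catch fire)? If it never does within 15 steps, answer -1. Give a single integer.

Step 1: cell (4,4)='T' (+6 fires, +2 burnt)
Step 2: cell (4,4)='F' (+8 fires, +6 burnt)
  -> target ignites at step 2
Step 3: cell (4,4)='.' (+8 fires, +8 burnt)
Step 4: cell (4,4)='.' (+4 fires, +8 burnt)
Step 5: cell (4,4)='.' (+0 fires, +4 burnt)
  fire out at step 5

2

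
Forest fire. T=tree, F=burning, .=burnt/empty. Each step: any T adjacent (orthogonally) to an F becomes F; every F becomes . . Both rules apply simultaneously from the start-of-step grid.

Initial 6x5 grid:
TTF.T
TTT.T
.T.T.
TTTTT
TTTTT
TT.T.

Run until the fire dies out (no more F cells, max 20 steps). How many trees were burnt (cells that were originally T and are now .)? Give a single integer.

Answer: 20

Derivation:
Step 1: +2 fires, +1 burnt (F count now 2)
Step 2: +2 fires, +2 burnt (F count now 2)
Step 3: +2 fires, +2 burnt (F count now 2)
Step 4: +1 fires, +2 burnt (F count now 1)
Step 5: +3 fires, +1 burnt (F count now 3)
Step 6: +4 fires, +3 burnt (F count now 4)
Step 7: +4 fires, +4 burnt (F count now 4)
Step 8: +2 fires, +4 burnt (F count now 2)
Step 9: +0 fires, +2 burnt (F count now 0)
Fire out after step 9
Initially T: 22, now '.': 28
Total burnt (originally-T cells now '.'): 20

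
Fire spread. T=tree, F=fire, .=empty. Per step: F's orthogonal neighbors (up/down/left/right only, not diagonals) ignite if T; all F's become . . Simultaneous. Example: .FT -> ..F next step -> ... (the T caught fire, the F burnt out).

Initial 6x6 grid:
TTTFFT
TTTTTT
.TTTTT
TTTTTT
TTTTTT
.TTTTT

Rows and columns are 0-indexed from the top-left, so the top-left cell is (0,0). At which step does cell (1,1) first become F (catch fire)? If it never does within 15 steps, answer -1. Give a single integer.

Step 1: cell (1,1)='T' (+4 fires, +2 burnt)
Step 2: cell (1,1)='T' (+5 fires, +4 burnt)
Step 3: cell (1,1)='F' (+6 fires, +5 burnt)
  -> target ignites at step 3
Step 4: cell (1,1)='.' (+6 fires, +6 burnt)
Step 5: cell (1,1)='.' (+5 fires, +6 burnt)
Step 6: cell (1,1)='.' (+4 fires, +5 burnt)
Step 7: cell (1,1)='.' (+2 fires, +4 burnt)
Step 8: cell (1,1)='.' (+0 fires, +2 burnt)
  fire out at step 8

3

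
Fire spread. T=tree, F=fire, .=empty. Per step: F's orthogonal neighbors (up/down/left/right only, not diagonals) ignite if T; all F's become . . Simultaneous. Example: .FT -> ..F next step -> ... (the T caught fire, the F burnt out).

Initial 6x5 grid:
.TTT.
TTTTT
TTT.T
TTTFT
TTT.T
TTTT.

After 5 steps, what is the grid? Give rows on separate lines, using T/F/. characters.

Step 1: 2 trees catch fire, 1 burn out
  .TTT.
  TTTTT
  TTT.T
  TTF.F
  TTT.T
  TTTT.
Step 2: 5 trees catch fire, 2 burn out
  .TTT.
  TTTTT
  TTF.F
  TF...
  TTF.F
  TTTT.
Step 3: 6 trees catch fire, 5 burn out
  .TTT.
  TTFTF
  TF...
  F....
  TF...
  TTFT.
Step 4: 7 trees catch fire, 6 burn out
  .TFT.
  TF.F.
  F....
  .....
  F....
  TF.F.
Step 5: 4 trees catch fire, 7 burn out
  .F.F.
  F....
  .....
  .....
  .....
  F....

.F.F.
F....
.....
.....
.....
F....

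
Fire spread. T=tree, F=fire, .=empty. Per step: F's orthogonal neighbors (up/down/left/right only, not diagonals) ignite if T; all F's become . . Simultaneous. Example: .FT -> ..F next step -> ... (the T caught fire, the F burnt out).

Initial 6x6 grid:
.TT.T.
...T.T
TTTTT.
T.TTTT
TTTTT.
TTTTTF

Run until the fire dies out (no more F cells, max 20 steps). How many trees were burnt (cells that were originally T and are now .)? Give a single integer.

Answer: 21

Derivation:
Step 1: +1 fires, +1 burnt (F count now 1)
Step 2: +2 fires, +1 burnt (F count now 2)
Step 3: +3 fires, +2 burnt (F count now 3)
Step 4: +5 fires, +3 burnt (F count now 5)
Step 5: +4 fires, +5 burnt (F count now 4)
Step 6: +3 fires, +4 burnt (F count now 3)
Step 7: +2 fires, +3 burnt (F count now 2)
Step 8: +1 fires, +2 burnt (F count now 1)
Step 9: +0 fires, +1 burnt (F count now 0)
Fire out after step 9
Initially T: 25, now '.': 32
Total burnt (originally-T cells now '.'): 21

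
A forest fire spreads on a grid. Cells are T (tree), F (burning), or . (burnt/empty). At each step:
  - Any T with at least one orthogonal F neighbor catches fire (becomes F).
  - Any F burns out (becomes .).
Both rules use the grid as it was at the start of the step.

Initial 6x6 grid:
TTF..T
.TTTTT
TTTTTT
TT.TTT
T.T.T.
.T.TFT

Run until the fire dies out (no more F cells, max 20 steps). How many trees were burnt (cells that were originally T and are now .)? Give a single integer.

Step 1: +5 fires, +2 burnt (F count now 5)
Step 2: +5 fires, +5 burnt (F count now 5)
Step 3: +6 fires, +5 burnt (F count now 6)
Step 4: +4 fires, +6 burnt (F count now 4)
Step 5: +2 fires, +4 burnt (F count now 2)
Step 6: +1 fires, +2 burnt (F count now 1)
Step 7: +0 fires, +1 burnt (F count now 0)
Fire out after step 7
Initially T: 25, now '.': 34
Total burnt (originally-T cells now '.'): 23

Answer: 23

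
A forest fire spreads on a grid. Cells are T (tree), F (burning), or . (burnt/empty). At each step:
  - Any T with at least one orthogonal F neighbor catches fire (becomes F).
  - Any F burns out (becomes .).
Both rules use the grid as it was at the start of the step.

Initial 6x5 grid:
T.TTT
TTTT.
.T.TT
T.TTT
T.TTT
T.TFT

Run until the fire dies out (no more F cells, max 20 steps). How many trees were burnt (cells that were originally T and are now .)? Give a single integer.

Answer: 19

Derivation:
Step 1: +3 fires, +1 burnt (F count now 3)
Step 2: +3 fires, +3 burnt (F count now 3)
Step 3: +3 fires, +3 burnt (F count now 3)
Step 4: +2 fires, +3 burnt (F count now 2)
Step 5: +2 fires, +2 burnt (F count now 2)
Step 6: +3 fires, +2 burnt (F count now 3)
Step 7: +2 fires, +3 burnt (F count now 2)
Step 8: +1 fires, +2 burnt (F count now 1)
Step 9: +0 fires, +1 burnt (F count now 0)
Fire out after step 9
Initially T: 22, now '.': 27
Total burnt (originally-T cells now '.'): 19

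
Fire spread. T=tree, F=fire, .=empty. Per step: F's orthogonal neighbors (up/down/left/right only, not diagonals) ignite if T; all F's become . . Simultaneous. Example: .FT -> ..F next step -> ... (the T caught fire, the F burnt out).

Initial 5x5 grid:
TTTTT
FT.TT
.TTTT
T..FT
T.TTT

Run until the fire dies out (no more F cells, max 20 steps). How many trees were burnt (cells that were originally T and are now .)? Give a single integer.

Answer: 16

Derivation:
Step 1: +5 fires, +2 burnt (F count now 5)
Step 2: +7 fires, +5 burnt (F count now 7)
Step 3: +3 fires, +7 burnt (F count now 3)
Step 4: +1 fires, +3 burnt (F count now 1)
Step 5: +0 fires, +1 burnt (F count now 0)
Fire out after step 5
Initially T: 18, now '.': 23
Total burnt (originally-T cells now '.'): 16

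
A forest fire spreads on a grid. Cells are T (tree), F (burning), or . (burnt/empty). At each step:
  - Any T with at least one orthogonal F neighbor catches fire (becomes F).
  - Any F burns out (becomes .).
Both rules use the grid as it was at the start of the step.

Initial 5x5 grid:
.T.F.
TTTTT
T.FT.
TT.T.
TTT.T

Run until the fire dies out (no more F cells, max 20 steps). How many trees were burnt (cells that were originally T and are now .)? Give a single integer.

Step 1: +3 fires, +2 burnt (F count now 3)
Step 2: +3 fires, +3 burnt (F count now 3)
Step 3: +2 fires, +3 burnt (F count now 2)
Step 4: +1 fires, +2 burnt (F count now 1)
Step 5: +1 fires, +1 burnt (F count now 1)
Step 6: +2 fires, +1 burnt (F count now 2)
Step 7: +1 fires, +2 burnt (F count now 1)
Step 8: +1 fires, +1 burnt (F count now 1)
Step 9: +0 fires, +1 burnt (F count now 0)
Fire out after step 9
Initially T: 15, now '.': 24
Total burnt (originally-T cells now '.'): 14

Answer: 14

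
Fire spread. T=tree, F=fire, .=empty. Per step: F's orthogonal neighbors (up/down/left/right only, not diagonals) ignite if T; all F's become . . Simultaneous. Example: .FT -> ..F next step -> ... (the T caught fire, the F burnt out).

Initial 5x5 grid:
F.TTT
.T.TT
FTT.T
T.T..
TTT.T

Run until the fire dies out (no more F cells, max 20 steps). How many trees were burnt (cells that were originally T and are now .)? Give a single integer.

Answer: 8

Derivation:
Step 1: +2 fires, +2 burnt (F count now 2)
Step 2: +3 fires, +2 burnt (F count now 3)
Step 3: +2 fires, +3 burnt (F count now 2)
Step 4: +1 fires, +2 burnt (F count now 1)
Step 5: +0 fires, +1 burnt (F count now 0)
Fire out after step 5
Initially T: 15, now '.': 18
Total burnt (originally-T cells now '.'): 8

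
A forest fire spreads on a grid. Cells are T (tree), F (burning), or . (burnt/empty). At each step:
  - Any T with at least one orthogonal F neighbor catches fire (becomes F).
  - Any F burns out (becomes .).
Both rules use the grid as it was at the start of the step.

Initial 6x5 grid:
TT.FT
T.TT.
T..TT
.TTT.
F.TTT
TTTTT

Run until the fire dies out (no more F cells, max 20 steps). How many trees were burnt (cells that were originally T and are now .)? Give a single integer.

Answer: 16

Derivation:
Step 1: +3 fires, +2 burnt (F count now 3)
Step 2: +3 fires, +3 burnt (F count now 3)
Step 3: +3 fires, +3 burnt (F count now 3)
Step 4: +4 fires, +3 burnt (F count now 4)
Step 5: +3 fires, +4 burnt (F count now 3)
Step 6: +0 fires, +3 burnt (F count now 0)
Fire out after step 6
Initially T: 20, now '.': 26
Total burnt (originally-T cells now '.'): 16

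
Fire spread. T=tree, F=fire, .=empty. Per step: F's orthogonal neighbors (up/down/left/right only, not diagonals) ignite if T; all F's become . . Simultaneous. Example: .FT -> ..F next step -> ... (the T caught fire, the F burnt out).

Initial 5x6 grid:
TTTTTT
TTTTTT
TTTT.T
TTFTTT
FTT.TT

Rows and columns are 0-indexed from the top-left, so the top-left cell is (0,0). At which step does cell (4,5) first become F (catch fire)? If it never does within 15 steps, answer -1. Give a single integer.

Step 1: cell (4,5)='T' (+6 fires, +2 burnt)
Step 2: cell (4,5)='T' (+5 fires, +6 burnt)
Step 3: cell (4,5)='T' (+6 fires, +5 burnt)
Step 4: cell (4,5)='F' (+6 fires, +6 burnt)
  -> target ignites at step 4
Step 5: cell (4,5)='.' (+2 fires, +6 burnt)
Step 6: cell (4,5)='.' (+1 fires, +2 burnt)
Step 7: cell (4,5)='.' (+0 fires, +1 burnt)
  fire out at step 7

4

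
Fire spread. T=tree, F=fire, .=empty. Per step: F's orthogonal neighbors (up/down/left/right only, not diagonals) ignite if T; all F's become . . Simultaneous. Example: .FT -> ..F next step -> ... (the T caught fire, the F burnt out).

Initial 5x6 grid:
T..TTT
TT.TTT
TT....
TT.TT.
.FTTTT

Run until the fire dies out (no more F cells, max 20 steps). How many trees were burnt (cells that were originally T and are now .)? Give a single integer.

Answer: 13

Derivation:
Step 1: +2 fires, +1 burnt (F count now 2)
Step 2: +3 fires, +2 burnt (F count now 3)
Step 3: +4 fires, +3 burnt (F count now 4)
Step 4: +3 fires, +4 burnt (F count now 3)
Step 5: +1 fires, +3 burnt (F count now 1)
Step 6: +0 fires, +1 burnt (F count now 0)
Fire out after step 6
Initially T: 19, now '.': 24
Total burnt (originally-T cells now '.'): 13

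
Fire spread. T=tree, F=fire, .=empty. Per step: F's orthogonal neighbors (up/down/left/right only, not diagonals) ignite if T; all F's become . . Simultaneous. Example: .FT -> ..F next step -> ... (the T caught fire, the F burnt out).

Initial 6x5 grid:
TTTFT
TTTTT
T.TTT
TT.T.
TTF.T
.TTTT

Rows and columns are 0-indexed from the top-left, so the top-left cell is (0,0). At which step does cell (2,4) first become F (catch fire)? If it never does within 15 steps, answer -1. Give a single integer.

Step 1: cell (2,4)='T' (+5 fires, +2 burnt)
Step 2: cell (2,4)='T' (+8 fires, +5 burnt)
Step 3: cell (2,4)='F' (+7 fires, +8 burnt)
  -> target ignites at step 3
Step 4: cell (2,4)='.' (+3 fires, +7 burnt)
Step 5: cell (2,4)='.' (+0 fires, +3 burnt)
  fire out at step 5

3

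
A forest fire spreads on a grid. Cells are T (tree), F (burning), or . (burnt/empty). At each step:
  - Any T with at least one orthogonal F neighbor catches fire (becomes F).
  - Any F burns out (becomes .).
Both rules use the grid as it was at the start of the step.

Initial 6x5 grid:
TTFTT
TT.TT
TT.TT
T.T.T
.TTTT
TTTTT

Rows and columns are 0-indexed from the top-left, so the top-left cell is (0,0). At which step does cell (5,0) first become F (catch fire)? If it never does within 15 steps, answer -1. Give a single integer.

Step 1: cell (5,0)='T' (+2 fires, +1 burnt)
Step 2: cell (5,0)='T' (+4 fires, +2 burnt)
Step 3: cell (5,0)='T' (+4 fires, +4 burnt)
Step 4: cell (5,0)='T' (+2 fires, +4 burnt)
Step 5: cell (5,0)='T' (+2 fires, +2 burnt)
Step 6: cell (5,0)='T' (+1 fires, +2 burnt)
Step 7: cell (5,0)='T' (+2 fires, +1 burnt)
Step 8: cell (5,0)='T' (+2 fires, +2 burnt)
Step 9: cell (5,0)='T' (+3 fires, +2 burnt)
Step 10: cell (5,0)='T' (+1 fires, +3 burnt)
Step 11: cell (5,0)='F' (+1 fires, +1 burnt)
  -> target ignites at step 11
Step 12: cell (5,0)='.' (+0 fires, +1 burnt)
  fire out at step 12

11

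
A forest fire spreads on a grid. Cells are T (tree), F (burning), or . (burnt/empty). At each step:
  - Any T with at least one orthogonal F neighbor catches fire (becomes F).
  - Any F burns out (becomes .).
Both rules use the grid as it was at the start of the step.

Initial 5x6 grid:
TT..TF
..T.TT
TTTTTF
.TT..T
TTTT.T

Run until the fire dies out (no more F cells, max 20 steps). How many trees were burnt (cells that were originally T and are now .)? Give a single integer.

Step 1: +4 fires, +2 burnt (F count now 4)
Step 2: +3 fires, +4 burnt (F count now 3)
Step 3: +1 fires, +3 burnt (F count now 1)
Step 4: +3 fires, +1 burnt (F count now 3)
Step 5: +3 fires, +3 burnt (F count now 3)
Step 6: +2 fires, +3 burnt (F count now 2)
Step 7: +1 fires, +2 burnt (F count now 1)
Step 8: +0 fires, +1 burnt (F count now 0)
Fire out after step 8
Initially T: 19, now '.': 28
Total burnt (originally-T cells now '.'): 17

Answer: 17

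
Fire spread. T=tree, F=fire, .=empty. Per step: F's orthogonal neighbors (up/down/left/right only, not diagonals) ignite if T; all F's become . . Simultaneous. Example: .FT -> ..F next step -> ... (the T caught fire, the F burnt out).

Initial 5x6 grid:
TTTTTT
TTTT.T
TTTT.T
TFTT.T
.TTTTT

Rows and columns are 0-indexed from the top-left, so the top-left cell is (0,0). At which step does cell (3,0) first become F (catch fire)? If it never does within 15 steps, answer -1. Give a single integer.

Step 1: cell (3,0)='F' (+4 fires, +1 burnt)
  -> target ignites at step 1
Step 2: cell (3,0)='.' (+5 fires, +4 burnt)
Step 3: cell (3,0)='.' (+5 fires, +5 burnt)
Step 4: cell (3,0)='.' (+4 fires, +5 burnt)
Step 5: cell (3,0)='.' (+2 fires, +4 burnt)
Step 6: cell (3,0)='.' (+2 fires, +2 burnt)
Step 7: cell (3,0)='.' (+2 fires, +2 burnt)
Step 8: cell (3,0)='.' (+1 fires, +2 burnt)
Step 9: cell (3,0)='.' (+0 fires, +1 burnt)
  fire out at step 9

1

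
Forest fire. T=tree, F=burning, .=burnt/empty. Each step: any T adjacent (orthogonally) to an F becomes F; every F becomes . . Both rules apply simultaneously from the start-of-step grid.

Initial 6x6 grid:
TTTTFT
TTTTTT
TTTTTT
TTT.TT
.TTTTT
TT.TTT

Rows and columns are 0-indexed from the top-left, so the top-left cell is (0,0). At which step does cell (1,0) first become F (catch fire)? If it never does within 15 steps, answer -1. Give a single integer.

Step 1: cell (1,0)='T' (+3 fires, +1 burnt)
Step 2: cell (1,0)='T' (+4 fires, +3 burnt)
Step 3: cell (1,0)='T' (+5 fires, +4 burnt)
Step 4: cell (1,0)='T' (+5 fires, +5 burnt)
Step 5: cell (1,0)='F' (+6 fires, +5 burnt)
  -> target ignites at step 5
Step 6: cell (1,0)='.' (+5 fires, +6 burnt)
Step 7: cell (1,0)='.' (+2 fires, +5 burnt)
Step 8: cell (1,0)='.' (+1 fires, +2 burnt)
Step 9: cell (1,0)='.' (+1 fires, +1 burnt)
Step 10: cell (1,0)='.' (+0 fires, +1 burnt)
  fire out at step 10

5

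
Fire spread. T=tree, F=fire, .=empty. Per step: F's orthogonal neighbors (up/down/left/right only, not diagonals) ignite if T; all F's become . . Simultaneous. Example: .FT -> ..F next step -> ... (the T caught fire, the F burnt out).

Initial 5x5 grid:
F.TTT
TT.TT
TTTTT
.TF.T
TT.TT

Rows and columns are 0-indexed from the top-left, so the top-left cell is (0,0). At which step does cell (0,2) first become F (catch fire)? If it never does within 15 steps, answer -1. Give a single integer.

Step 1: cell (0,2)='T' (+3 fires, +2 burnt)
Step 2: cell (0,2)='T' (+5 fires, +3 burnt)
Step 3: cell (0,2)='T' (+3 fires, +5 burnt)
Step 4: cell (0,2)='T' (+3 fires, +3 burnt)
Step 5: cell (0,2)='F' (+3 fires, +3 burnt)
  -> target ignites at step 5
Step 6: cell (0,2)='.' (+1 fires, +3 burnt)
Step 7: cell (0,2)='.' (+0 fires, +1 burnt)
  fire out at step 7

5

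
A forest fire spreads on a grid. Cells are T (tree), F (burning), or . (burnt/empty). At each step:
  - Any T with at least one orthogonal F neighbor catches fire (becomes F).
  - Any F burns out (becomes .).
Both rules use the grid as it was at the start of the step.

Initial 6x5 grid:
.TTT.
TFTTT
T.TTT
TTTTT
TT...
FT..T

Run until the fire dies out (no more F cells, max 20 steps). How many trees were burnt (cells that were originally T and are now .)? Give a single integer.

Step 1: +5 fires, +2 burnt (F count now 5)
Step 2: +6 fires, +5 burnt (F count now 6)
Step 3: +5 fires, +6 burnt (F count now 5)
Step 4: +2 fires, +5 burnt (F count now 2)
Step 5: +1 fires, +2 burnt (F count now 1)
Step 6: +0 fires, +1 burnt (F count now 0)
Fire out after step 6
Initially T: 20, now '.': 29
Total burnt (originally-T cells now '.'): 19

Answer: 19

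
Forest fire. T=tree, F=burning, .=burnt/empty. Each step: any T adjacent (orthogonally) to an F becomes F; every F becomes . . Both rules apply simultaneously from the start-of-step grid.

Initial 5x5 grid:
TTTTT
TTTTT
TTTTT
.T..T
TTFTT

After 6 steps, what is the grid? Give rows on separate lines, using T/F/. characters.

Step 1: 2 trees catch fire, 1 burn out
  TTTTT
  TTTTT
  TTTTT
  .T..T
  TF.FT
Step 2: 3 trees catch fire, 2 burn out
  TTTTT
  TTTTT
  TTTTT
  .F..T
  F...F
Step 3: 2 trees catch fire, 3 burn out
  TTTTT
  TTTTT
  TFTTT
  ....F
  .....
Step 4: 4 trees catch fire, 2 burn out
  TTTTT
  TFTTT
  F.FTF
  .....
  .....
Step 5: 5 trees catch fire, 4 burn out
  TFTTT
  F.FTF
  ...F.
  .....
  .....
Step 6: 4 trees catch fire, 5 burn out
  F.FTF
  ...F.
  .....
  .....
  .....

F.FTF
...F.
.....
.....
.....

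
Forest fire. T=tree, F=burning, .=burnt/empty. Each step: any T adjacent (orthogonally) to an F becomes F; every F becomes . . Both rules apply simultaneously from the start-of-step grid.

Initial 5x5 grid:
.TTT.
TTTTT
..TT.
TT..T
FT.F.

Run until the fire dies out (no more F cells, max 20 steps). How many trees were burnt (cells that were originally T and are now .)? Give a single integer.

Answer: 3

Derivation:
Step 1: +2 fires, +2 burnt (F count now 2)
Step 2: +1 fires, +2 burnt (F count now 1)
Step 3: +0 fires, +1 burnt (F count now 0)
Fire out after step 3
Initially T: 14, now '.': 14
Total burnt (originally-T cells now '.'): 3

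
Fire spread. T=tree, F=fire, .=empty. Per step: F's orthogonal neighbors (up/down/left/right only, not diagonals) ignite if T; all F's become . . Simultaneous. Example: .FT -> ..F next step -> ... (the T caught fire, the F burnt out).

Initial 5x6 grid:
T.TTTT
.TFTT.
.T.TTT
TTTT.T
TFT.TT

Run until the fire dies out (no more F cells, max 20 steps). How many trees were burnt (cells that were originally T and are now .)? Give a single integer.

Answer: 20

Derivation:
Step 1: +6 fires, +2 burnt (F count now 6)
Step 2: +6 fires, +6 burnt (F count now 6)
Step 3: +3 fires, +6 burnt (F count now 3)
Step 4: +2 fires, +3 burnt (F count now 2)
Step 5: +1 fires, +2 burnt (F count now 1)
Step 6: +1 fires, +1 burnt (F count now 1)
Step 7: +1 fires, +1 burnt (F count now 1)
Step 8: +0 fires, +1 burnt (F count now 0)
Fire out after step 8
Initially T: 21, now '.': 29
Total burnt (originally-T cells now '.'): 20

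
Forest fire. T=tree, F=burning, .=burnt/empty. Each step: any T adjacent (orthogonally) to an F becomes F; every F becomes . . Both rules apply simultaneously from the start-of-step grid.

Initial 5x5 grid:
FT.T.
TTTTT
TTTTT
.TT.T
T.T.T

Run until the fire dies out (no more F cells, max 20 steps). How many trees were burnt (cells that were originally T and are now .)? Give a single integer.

Answer: 17

Derivation:
Step 1: +2 fires, +1 burnt (F count now 2)
Step 2: +2 fires, +2 burnt (F count now 2)
Step 3: +2 fires, +2 burnt (F count now 2)
Step 4: +3 fires, +2 burnt (F count now 3)
Step 5: +4 fires, +3 burnt (F count now 4)
Step 6: +2 fires, +4 burnt (F count now 2)
Step 7: +1 fires, +2 burnt (F count now 1)
Step 8: +1 fires, +1 burnt (F count now 1)
Step 9: +0 fires, +1 burnt (F count now 0)
Fire out after step 9
Initially T: 18, now '.': 24
Total burnt (originally-T cells now '.'): 17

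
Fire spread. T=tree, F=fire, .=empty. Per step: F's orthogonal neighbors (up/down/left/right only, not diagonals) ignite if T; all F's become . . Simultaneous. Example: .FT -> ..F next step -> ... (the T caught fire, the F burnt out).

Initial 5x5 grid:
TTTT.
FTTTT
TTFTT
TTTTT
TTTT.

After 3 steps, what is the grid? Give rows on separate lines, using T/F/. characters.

Step 1: 7 trees catch fire, 2 burn out
  FTTT.
  .FFTT
  FF.FT
  TTFTT
  TTTT.
Step 2: 8 trees catch fire, 7 burn out
  .FFT.
  ...FT
  ....F
  FF.FT
  TTFT.
Step 3: 6 trees catch fire, 8 burn out
  ...F.
  ....F
  .....
  ....F
  FF.F.

...F.
....F
.....
....F
FF.F.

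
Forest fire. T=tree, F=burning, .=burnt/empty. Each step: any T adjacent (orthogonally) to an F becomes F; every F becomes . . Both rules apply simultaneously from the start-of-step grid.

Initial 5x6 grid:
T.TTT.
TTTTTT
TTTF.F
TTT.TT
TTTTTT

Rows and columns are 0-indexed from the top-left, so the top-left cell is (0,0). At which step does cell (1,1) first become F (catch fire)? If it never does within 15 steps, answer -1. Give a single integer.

Step 1: cell (1,1)='T' (+4 fires, +2 burnt)
Step 2: cell (1,1)='T' (+7 fires, +4 burnt)
Step 3: cell (1,1)='F' (+7 fires, +7 burnt)
  -> target ignites at step 3
Step 4: cell (1,1)='.' (+4 fires, +7 burnt)
Step 5: cell (1,1)='.' (+2 fires, +4 burnt)
Step 6: cell (1,1)='.' (+0 fires, +2 burnt)
  fire out at step 6

3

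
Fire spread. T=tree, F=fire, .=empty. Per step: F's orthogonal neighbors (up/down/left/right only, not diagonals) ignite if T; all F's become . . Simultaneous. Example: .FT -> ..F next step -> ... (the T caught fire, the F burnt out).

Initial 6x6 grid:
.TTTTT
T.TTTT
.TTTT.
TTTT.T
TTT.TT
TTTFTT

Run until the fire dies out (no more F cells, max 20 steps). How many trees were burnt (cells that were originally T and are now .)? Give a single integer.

Step 1: +2 fires, +1 burnt (F count now 2)
Step 2: +4 fires, +2 burnt (F count now 4)
Step 3: +4 fires, +4 burnt (F count now 4)
Step 4: +5 fires, +4 burnt (F count now 5)
Step 5: +4 fires, +5 burnt (F count now 4)
Step 6: +3 fires, +4 burnt (F count now 3)
Step 7: +3 fires, +3 burnt (F count now 3)
Step 8: +2 fires, +3 burnt (F count now 2)
Step 9: +1 fires, +2 burnt (F count now 1)
Step 10: +0 fires, +1 burnt (F count now 0)
Fire out after step 10
Initially T: 29, now '.': 35
Total burnt (originally-T cells now '.'): 28

Answer: 28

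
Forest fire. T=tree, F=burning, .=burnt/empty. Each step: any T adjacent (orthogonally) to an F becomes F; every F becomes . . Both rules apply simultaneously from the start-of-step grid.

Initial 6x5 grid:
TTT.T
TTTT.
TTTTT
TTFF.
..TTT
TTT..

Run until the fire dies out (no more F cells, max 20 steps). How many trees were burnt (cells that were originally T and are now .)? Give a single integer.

Answer: 20

Derivation:
Step 1: +5 fires, +2 burnt (F count now 5)
Step 2: +7 fires, +5 burnt (F count now 7)
Step 3: +4 fires, +7 burnt (F count now 4)
Step 4: +3 fires, +4 burnt (F count now 3)
Step 5: +1 fires, +3 burnt (F count now 1)
Step 6: +0 fires, +1 burnt (F count now 0)
Fire out after step 6
Initially T: 21, now '.': 29
Total burnt (originally-T cells now '.'): 20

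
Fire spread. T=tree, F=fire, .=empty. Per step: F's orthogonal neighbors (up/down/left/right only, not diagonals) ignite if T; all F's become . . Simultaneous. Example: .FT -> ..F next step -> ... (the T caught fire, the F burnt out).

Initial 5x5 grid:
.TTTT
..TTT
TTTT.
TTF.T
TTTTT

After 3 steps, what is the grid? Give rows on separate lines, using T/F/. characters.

Step 1: 3 trees catch fire, 1 burn out
  .TTTT
  ..TTT
  TTFT.
  TF..T
  TTFTT
Step 2: 6 trees catch fire, 3 burn out
  .TTTT
  ..FTT
  TF.F.
  F...T
  TF.FT
Step 3: 5 trees catch fire, 6 burn out
  .TFTT
  ...FT
  F....
  ....T
  F...F

.TFTT
...FT
F....
....T
F...F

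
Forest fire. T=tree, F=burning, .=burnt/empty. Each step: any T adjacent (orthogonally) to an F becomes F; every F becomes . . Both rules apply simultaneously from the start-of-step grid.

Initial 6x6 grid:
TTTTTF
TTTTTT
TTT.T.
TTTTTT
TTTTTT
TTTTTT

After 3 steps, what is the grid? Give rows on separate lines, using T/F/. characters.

Step 1: 2 trees catch fire, 1 burn out
  TTTTF.
  TTTTTF
  TTT.T.
  TTTTTT
  TTTTTT
  TTTTTT
Step 2: 2 trees catch fire, 2 burn out
  TTTF..
  TTTTF.
  TTT.T.
  TTTTTT
  TTTTTT
  TTTTTT
Step 3: 3 trees catch fire, 2 burn out
  TTF...
  TTTF..
  TTT.F.
  TTTTTT
  TTTTTT
  TTTTTT

TTF...
TTTF..
TTT.F.
TTTTTT
TTTTTT
TTTTTT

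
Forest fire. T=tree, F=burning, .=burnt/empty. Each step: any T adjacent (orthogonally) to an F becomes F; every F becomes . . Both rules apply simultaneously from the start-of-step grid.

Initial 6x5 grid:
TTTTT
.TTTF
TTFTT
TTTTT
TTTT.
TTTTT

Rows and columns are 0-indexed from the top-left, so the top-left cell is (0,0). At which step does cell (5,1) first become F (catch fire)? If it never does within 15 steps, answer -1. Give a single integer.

Step 1: cell (5,1)='T' (+7 fires, +2 burnt)
Step 2: cell (5,1)='T' (+8 fires, +7 burnt)
Step 3: cell (5,1)='T' (+5 fires, +8 burnt)
Step 4: cell (5,1)='F' (+4 fires, +5 burnt)
  -> target ignites at step 4
Step 5: cell (5,1)='.' (+2 fires, +4 burnt)
Step 6: cell (5,1)='.' (+0 fires, +2 burnt)
  fire out at step 6

4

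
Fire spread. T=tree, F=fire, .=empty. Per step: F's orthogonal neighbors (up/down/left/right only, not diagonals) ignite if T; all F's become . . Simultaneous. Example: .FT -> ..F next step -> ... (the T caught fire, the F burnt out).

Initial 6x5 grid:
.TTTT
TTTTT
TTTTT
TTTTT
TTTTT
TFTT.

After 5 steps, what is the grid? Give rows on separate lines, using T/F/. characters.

Step 1: 3 trees catch fire, 1 burn out
  .TTTT
  TTTTT
  TTTTT
  TTTTT
  TFTTT
  F.FT.
Step 2: 4 trees catch fire, 3 burn out
  .TTTT
  TTTTT
  TTTTT
  TFTTT
  F.FTT
  ...F.
Step 3: 4 trees catch fire, 4 burn out
  .TTTT
  TTTTT
  TFTTT
  F.FTT
  ...FT
  .....
Step 4: 5 trees catch fire, 4 burn out
  .TTTT
  TFTTT
  F.FTT
  ...FT
  ....F
  .....
Step 5: 5 trees catch fire, 5 burn out
  .FTTT
  F.FTT
  ...FT
  ....F
  .....
  .....

.FTTT
F.FTT
...FT
....F
.....
.....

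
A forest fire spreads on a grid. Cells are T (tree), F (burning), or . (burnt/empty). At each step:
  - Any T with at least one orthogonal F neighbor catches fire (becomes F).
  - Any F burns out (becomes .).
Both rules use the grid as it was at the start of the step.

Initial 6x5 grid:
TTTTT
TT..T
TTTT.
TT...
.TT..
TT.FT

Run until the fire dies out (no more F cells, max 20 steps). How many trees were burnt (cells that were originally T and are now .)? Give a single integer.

Answer: 1

Derivation:
Step 1: +1 fires, +1 burnt (F count now 1)
Step 2: +0 fires, +1 burnt (F count now 0)
Fire out after step 2
Initially T: 19, now '.': 12
Total burnt (originally-T cells now '.'): 1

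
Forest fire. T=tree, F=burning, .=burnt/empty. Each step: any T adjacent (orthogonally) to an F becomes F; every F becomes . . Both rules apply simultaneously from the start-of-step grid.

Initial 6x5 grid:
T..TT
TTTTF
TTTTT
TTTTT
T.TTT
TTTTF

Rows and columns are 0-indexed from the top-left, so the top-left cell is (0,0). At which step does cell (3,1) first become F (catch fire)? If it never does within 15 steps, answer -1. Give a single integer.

Step 1: cell (3,1)='T' (+5 fires, +2 burnt)
Step 2: cell (3,1)='T' (+6 fires, +5 burnt)
Step 3: cell (3,1)='T' (+5 fires, +6 burnt)
Step 4: cell (3,1)='T' (+4 fires, +5 burnt)
Step 5: cell (3,1)='F' (+4 fires, +4 burnt)
  -> target ignites at step 5
Step 6: cell (3,1)='.' (+1 fires, +4 burnt)
Step 7: cell (3,1)='.' (+0 fires, +1 burnt)
  fire out at step 7

5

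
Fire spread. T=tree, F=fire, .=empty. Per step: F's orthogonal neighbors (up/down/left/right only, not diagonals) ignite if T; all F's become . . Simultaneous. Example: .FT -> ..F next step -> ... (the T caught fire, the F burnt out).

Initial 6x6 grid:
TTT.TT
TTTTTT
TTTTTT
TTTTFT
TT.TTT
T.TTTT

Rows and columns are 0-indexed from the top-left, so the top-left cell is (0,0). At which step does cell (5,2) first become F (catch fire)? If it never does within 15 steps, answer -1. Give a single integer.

Step 1: cell (5,2)='T' (+4 fires, +1 burnt)
Step 2: cell (5,2)='T' (+7 fires, +4 burnt)
Step 3: cell (5,2)='T' (+7 fires, +7 burnt)
Step 4: cell (5,2)='F' (+6 fires, +7 burnt)
  -> target ignites at step 4
Step 5: cell (5,2)='.' (+4 fires, +6 burnt)
Step 6: cell (5,2)='.' (+3 fires, +4 burnt)
Step 7: cell (5,2)='.' (+1 fires, +3 burnt)
Step 8: cell (5,2)='.' (+0 fires, +1 burnt)
  fire out at step 8

4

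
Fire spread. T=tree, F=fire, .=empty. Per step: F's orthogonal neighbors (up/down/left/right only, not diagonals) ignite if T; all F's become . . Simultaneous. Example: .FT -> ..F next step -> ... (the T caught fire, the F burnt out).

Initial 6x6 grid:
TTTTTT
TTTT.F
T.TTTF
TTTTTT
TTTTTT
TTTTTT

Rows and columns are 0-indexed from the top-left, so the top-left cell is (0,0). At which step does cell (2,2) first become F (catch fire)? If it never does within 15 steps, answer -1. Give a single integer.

Step 1: cell (2,2)='T' (+3 fires, +2 burnt)
Step 2: cell (2,2)='T' (+4 fires, +3 burnt)
Step 3: cell (2,2)='F' (+6 fires, +4 burnt)
  -> target ignites at step 3
Step 4: cell (2,2)='.' (+5 fires, +6 burnt)
Step 5: cell (2,2)='.' (+5 fires, +5 burnt)
Step 6: cell (2,2)='.' (+5 fires, +5 burnt)
Step 7: cell (2,2)='.' (+3 fires, +5 burnt)
Step 8: cell (2,2)='.' (+1 fires, +3 burnt)
Step 9: cell (2,2)='.' (+0 fires, +1 burnt)
  fire out at step 9

3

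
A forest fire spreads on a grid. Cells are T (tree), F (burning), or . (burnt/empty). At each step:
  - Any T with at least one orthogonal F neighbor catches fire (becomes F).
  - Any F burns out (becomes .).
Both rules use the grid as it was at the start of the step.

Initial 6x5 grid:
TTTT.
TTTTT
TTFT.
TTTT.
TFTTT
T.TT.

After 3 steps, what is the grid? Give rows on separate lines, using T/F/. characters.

Step 1: 7 trees catch fire, 2 burn out
  TTTT.
  TTFTT
  TF.F.
  TFFT.
  F.FTT
  T.TT.
Step 2: 9 trees catch fire, 7 burn out
  TTFT.
  TF.FT
  F....
  F..F.
  ...FT
  F.FT.
Step 3: 6 trees catch fire, 9 burn out
  TF.F.
  F...F
  .....
  .....
  ....F
  ...F.

TF.F.
F...F
.....
.....
....F
...F.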